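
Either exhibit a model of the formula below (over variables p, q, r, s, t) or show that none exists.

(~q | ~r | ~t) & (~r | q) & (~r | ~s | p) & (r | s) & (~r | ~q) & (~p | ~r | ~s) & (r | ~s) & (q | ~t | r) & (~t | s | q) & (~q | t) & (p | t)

UNSATISFIABLE

Suppose r = 0.
Unit clause (s) forces s = 1.
That conflicts with the unit clause (~s).
Backtrack on r: now try r = 1.
Unit clause (q) forces q = 1.
That conflicts with the unit clause (~q).
Either choice for r ends in contradiction.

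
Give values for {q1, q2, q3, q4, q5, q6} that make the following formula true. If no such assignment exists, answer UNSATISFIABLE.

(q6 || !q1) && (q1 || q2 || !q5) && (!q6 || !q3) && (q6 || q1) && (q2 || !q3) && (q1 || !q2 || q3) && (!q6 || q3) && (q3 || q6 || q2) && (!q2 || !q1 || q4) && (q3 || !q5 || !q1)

Case q6 = true:
(!q3) alone gives q3 = false.
But (q3) is also a unit clause — contradiction.
That branch fails; take q6 = false instead.
(!q1) alone gives q1 = false.
But (q1) is also a unit clause — contradiction.
Neither q6 = true nor q6 = false works.

UNSATISFIABLE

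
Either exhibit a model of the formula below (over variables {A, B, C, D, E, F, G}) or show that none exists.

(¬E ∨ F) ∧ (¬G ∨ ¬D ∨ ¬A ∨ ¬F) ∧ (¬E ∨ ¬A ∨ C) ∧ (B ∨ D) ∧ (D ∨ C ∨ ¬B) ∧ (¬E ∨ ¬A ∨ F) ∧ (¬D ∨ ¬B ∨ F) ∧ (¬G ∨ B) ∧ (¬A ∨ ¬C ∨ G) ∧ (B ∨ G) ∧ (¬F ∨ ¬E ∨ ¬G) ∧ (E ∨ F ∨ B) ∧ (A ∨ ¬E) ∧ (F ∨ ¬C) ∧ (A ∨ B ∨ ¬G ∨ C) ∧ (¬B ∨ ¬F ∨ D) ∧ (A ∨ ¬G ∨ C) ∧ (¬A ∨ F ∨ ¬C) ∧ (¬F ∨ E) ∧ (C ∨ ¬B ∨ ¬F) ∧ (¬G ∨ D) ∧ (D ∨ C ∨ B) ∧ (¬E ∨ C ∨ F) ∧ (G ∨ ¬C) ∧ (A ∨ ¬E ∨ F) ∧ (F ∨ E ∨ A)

Case E = False:
The clause (¬F) is unit, so F = False.
The clause (B) is unit, so B = True.
The clause (¬D) is unit, so D = False.
The clause (C) is unit, so C = True.
Now (¬C) is unsatisfied and unit — conflict.
Backtrack on E: now try E = True.
The clause (F) is unit, so F = True.
The clause (¬G) is unit, so G = False.
The clause (B) is unit, so B = True.
The clause (A) is unit, so A = True.
The clause (C) is unit, so C = True.
Now (¬C) is unsatisfied and unit — conflict.
Both values of E lead to a conflict.

UNSATISFIABLE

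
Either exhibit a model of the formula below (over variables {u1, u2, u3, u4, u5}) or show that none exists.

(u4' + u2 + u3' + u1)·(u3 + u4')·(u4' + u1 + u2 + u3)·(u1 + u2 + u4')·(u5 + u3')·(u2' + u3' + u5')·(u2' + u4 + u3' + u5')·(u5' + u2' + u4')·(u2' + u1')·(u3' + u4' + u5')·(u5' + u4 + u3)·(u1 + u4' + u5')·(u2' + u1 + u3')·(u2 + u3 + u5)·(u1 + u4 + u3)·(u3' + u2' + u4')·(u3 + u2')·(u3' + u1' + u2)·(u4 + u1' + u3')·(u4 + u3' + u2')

u1: 0; u2: 0; u3: 1; u4: 0; u5: 1

Suppose u3 = 1.
The clause (u5) is unit, so u5 = 1.
The clause (u2') is unit, so u2 = 0.
The clause (u4') is unit, so u4 = 0.
The clause (u1') is unit, so u1 = 0.
This assignment satisfies each clause.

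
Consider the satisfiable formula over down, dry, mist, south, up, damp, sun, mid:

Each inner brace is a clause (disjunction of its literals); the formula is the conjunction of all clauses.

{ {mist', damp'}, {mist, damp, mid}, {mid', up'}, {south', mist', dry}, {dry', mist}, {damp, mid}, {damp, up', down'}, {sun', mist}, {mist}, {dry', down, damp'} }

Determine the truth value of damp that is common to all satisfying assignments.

Suppose damp = 1.
Unit clause (mist') forces mist = 0.
Now (mist) is unsatisfied and unit — conflict.
So every satisfying assignment has damp = False.

False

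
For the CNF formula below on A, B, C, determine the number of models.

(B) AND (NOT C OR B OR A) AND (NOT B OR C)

2

There are 2^3 = 8 truth assignments over (A, B, C).
Split on A. With A = true, the clauses containing A are satisfied and NOT A drops from the rest; 1 of the 2^2 = 4 assignments to the other variables satisfy what remains.
With A = false, by the same count on the reduced clause set, 1 assignment works.
(One model: A=F, B=T, C=T.)
Total: 1 + 1 = 2.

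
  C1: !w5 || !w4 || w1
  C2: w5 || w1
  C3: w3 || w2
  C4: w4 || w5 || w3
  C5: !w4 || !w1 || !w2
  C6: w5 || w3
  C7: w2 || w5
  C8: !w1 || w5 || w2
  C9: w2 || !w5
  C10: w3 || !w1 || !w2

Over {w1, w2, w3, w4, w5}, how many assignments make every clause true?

4

There are 2^5 = 32 truth assignments over (w1, w2, w3, w4, w5).
Split on w3. With w3 = true, the clauses containing w3 are satisfied and !w3 drops from the rest; 3 of the 2^4 = 16 assignments to the other variables satisfy what remains.
With w3 = false, by the same count on the reduced clause set, 1 assignment works.
(One model: w1=F, w2=T, w3=F, w4=F, w5=T.)
Total: 3 + 1 = 4.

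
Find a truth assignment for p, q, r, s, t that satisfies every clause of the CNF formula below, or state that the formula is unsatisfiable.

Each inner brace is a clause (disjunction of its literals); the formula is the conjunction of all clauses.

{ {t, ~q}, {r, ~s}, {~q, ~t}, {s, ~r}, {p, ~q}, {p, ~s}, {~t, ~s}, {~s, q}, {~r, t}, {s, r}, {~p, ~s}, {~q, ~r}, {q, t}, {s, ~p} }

Case t = 1:
From the singleton clause (~q), q = 0.
From the singleton clause (~s), s = 0.
From the singleton clause (~r), r = 0.
But (r) is also a unit clause — contradiction.
So t must be the other value — set t = 0.
From the singleton clause (~q), q = 0.
But (q) is also a unit clause — contradiction.
Neither t = 1 nor t = 0 works.

UNSATISFIABLE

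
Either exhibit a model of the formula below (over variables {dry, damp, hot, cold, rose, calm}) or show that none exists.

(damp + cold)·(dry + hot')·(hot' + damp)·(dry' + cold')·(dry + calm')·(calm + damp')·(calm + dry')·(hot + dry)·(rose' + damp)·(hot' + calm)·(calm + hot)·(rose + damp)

Suppose damp = 1.
The clause (calm) is unit, so calm = 1.
The clause (dry) is unit, so dry = 1.
The clause (cold') is unit, so cold = 0.
All clauses hold; hot, rose can take either value.

dry ↦ 1, damp ↦ 1, hot ↦ 1, cold ↦ 0, rose ↦ 1, calm ↦ 1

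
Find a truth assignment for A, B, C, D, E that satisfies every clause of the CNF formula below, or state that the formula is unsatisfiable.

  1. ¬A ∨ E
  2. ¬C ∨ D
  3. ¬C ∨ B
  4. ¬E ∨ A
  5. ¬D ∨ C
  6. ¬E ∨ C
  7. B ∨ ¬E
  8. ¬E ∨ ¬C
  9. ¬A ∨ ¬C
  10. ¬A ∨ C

A ↦ False, B ↦ True, C ↦ True, D ↦ True, E ↦ False

Branch on A: set A = False.
The clause (¬E) is unit, so E = False.
Branch on C: set C = True.
The clause (D) is unit, so D = True.
The clause (B) is unit, so B = True.
This assignment satisfies each clause.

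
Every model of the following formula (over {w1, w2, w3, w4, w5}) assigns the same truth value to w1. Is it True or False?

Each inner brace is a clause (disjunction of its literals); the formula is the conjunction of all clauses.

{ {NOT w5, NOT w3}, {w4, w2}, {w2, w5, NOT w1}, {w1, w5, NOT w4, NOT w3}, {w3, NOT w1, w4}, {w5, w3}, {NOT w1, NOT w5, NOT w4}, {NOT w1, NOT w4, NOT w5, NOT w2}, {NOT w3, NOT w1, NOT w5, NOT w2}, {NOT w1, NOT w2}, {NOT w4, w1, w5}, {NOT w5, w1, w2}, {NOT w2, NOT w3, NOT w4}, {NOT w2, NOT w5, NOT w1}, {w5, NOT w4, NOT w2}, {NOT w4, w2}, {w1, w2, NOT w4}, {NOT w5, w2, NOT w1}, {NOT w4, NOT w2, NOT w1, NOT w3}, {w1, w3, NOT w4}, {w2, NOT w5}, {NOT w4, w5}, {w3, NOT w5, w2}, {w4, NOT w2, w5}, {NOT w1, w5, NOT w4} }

False

Suppose w1 = true.
Unit clause (NOT w2) forces w2 = false.
Unit clause (w4) forces w4 = true.
Now (NOT w4) is unsatisfied and unit — conflict.
So every satisfying assignment has w1 = False.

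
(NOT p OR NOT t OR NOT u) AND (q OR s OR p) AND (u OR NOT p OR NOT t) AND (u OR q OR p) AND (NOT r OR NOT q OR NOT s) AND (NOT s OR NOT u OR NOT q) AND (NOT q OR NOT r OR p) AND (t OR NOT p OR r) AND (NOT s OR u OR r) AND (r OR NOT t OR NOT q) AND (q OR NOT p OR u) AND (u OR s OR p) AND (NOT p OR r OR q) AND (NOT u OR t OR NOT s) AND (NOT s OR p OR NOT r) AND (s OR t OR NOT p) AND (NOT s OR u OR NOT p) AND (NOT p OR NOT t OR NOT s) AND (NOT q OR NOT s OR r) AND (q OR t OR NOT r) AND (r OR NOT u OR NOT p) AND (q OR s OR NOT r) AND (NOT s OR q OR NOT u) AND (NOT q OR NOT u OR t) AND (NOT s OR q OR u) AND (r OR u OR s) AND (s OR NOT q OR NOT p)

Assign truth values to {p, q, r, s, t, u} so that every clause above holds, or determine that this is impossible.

Case p = false:
Case q = true:
From the singleton clause (NOT r), r = false.
From the singleton clause (NOT t), t = false.
From the singleton clause (NOT s), s = false.
From the singleton clause (u), u = true.
Now (NOT u) is unsatisfied and unit — conflict.
Undo q and try q = false.
From the singleton clause (s), s = true.
From the singleton clause (u), u = true.
Now (NOT u) is unsatisfied and unit — conflict.
Neither q = true nor q = false works.
Undo p and try p = true.
Case t = false:
From the singleton clause (r), r = true.
From the singleton clause (s), s = true.
From the singleton clause (NOT q), q = false.
Now (q) is unsatisfied and unit — conflict.
Undo t and try t = true.
From the singleton clause (NOT u), u = false.
Now (u) is unsatisfied and unit — conflict.
Neither t = true nor t = false works.
Neither p = true nor p = false works.

UNSATISFIABLE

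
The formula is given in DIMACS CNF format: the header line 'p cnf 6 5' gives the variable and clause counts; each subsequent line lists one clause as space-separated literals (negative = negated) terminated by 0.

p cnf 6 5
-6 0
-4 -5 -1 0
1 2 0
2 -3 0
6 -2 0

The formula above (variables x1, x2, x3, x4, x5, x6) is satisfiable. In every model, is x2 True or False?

False

Suppose x2 = True.
The clause (¬x6) is unit, so x6 = False.
Now (x6) is unsatisfied and unit — conflict.
So every satisfying assignment has x2 = False.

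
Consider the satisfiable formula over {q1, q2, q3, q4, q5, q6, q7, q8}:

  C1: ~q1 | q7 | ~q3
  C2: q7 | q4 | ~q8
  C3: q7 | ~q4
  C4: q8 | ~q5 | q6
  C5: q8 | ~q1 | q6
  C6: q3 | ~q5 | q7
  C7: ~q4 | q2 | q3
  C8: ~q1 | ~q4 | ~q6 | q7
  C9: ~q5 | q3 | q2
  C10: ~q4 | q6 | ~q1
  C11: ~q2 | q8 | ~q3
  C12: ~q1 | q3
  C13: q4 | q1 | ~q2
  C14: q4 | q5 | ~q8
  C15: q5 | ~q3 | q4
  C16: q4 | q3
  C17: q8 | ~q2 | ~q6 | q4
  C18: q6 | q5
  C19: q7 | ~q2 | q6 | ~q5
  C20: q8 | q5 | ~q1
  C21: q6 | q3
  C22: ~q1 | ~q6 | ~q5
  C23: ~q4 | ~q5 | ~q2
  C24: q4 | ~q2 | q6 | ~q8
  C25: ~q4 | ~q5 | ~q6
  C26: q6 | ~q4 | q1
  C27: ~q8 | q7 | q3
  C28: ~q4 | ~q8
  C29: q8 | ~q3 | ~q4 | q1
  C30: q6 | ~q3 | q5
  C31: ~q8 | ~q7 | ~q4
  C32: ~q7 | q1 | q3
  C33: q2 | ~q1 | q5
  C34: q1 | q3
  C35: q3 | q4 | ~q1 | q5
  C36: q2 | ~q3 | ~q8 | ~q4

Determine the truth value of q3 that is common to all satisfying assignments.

True

Suppose q3 = 0.
(~q1) alone gives q1 = 0.
But (q1) is also a unit clause — contradiction.
So every satisfying assignment has q3 = True.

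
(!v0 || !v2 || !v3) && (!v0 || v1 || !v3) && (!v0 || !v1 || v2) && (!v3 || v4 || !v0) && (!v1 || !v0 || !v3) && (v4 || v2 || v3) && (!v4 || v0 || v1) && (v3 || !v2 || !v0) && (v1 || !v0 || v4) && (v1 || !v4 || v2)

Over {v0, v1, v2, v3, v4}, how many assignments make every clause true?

10

There are 2^5 = 32 truth assignments over (v0, v1, v2, v3, v4).
Split on v4. With v4 = true, the clauses containing v4 are satisfied and !v4 drops from the rest; 4 of the 2^4 = 16 assignments to the other variables satisfy what remains.
With v4 = false, by the same count on the reduced clause set, 6 assignments work.
Total: 4 + 6 = 10.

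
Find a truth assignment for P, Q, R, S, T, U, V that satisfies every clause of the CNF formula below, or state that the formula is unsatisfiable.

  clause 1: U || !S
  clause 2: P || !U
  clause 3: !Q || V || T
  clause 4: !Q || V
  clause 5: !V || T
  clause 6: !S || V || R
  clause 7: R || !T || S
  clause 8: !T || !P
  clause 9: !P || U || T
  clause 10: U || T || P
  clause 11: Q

Unit clause (Q) forces Q = true.
Unit clause (V) forces V = true.
Unit clause (T) forces T = true.
Unit clause (!P) forces P = false.
Unit clause (!U) forces U = false.
Unit clause (!S) forces S = false.
Unit clause (R) forces R = true.
Every clause now holds.

P ↦ false, Q ↦ true, R ↦ true, S ↦ false, T ↦ true, U ↦ false, V ↦ true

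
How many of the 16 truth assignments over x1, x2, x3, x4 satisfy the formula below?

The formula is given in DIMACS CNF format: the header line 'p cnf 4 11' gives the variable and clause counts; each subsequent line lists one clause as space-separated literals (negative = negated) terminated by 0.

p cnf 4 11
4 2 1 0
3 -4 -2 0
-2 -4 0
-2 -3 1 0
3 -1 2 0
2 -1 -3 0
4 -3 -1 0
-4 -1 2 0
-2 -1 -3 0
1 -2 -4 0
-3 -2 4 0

4

There are 2^4 = 16 truth assignments over (x1, x2, x3, x4).
Split on x1. With x1 = True, the clauses containing x1 are satisfied and ¬x1 drops from the rest; 1 of the 2^3 = 8 assignments to the other variables satisfy what remains.
With x1 = False, by the same count on the reduced clause set, 3 assignments work.
Total: 1 + 3 = 4.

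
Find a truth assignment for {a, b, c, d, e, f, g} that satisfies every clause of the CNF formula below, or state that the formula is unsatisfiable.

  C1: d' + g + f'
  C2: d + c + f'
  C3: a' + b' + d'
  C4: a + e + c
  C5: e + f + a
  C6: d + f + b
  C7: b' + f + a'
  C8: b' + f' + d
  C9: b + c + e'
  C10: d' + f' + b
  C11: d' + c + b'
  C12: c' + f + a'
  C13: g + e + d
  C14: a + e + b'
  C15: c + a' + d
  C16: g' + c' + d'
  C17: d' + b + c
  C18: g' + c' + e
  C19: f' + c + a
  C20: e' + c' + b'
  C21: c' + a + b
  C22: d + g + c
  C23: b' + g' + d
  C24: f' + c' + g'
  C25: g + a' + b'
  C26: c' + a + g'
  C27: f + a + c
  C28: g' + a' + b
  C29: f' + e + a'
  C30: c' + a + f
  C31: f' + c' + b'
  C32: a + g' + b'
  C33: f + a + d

Try d = 0.
Try c = 1.
Try f = 1.
The clause (b') is unit, so b = 0.
The clause (a) is unit, so a = 1.
The clause (g') is unit, so g = 0.
The clause (e) is unit, so e = 1.
This assignment satisfies each clause.

a: 1, b: 0, c: 1, d: 0, e: 1, f: 1, g: 0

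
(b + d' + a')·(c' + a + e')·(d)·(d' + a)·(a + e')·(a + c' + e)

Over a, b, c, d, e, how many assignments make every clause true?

There are 2^5 = 32 truth assignments over (a, b, c, d, e).
Split on b. With b = 1, the clauses containing b are satisfied and b' drops from the rest; 4 of the 2^4 = 16 assignments to the other variables satisfy what remains.
With b = 0, by the same count on the reduced clause set, 0 assignments work.
(One model: a=T, b=T, c=F, d=T, e=F.)
Total: 4 + 0 = 4.

4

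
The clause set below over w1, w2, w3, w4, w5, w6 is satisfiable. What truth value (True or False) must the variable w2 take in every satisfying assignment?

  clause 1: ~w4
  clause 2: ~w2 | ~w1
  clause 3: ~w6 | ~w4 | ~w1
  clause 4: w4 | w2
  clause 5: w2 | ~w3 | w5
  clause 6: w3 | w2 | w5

Suppose w2 = 0.
The clause (~w4) is unit, so w4 = 0.
That conflicts with the unit clause (w4).
So every satisfying assignment has w2 = True.

True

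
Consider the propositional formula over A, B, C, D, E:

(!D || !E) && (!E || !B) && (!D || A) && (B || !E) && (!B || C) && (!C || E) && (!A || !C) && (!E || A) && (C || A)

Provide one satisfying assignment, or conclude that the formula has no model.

A: true, B: false, C: false, D: false, E: false

Branch on D: set D = false.
Branch on E: set E = false.
The clause (!C) is unit, so C = false.
The clause (!B) is unit, so B = false.
The clause (A) is unit, so A = true.
Every clause now holds.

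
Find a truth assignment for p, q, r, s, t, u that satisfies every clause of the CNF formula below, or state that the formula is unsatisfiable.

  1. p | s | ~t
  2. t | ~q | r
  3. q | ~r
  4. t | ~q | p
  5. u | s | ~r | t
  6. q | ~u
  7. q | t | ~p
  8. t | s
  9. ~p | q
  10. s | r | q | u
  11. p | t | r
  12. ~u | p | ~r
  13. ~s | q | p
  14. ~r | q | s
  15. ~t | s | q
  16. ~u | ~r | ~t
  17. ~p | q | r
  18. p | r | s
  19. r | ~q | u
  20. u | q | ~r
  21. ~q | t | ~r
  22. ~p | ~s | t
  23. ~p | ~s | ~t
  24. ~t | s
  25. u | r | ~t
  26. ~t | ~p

p=0,  q=1,  r=0,  s=1,  t=1,  u=1

Case q = 1:
Case t = 1:
The clause (s) is unit, so s = 1.
The clause (~p) is unit, so p = 0.
Case u = 1:
The clause (~r) is unit, so r = 0.
This assignment satisfies each clause.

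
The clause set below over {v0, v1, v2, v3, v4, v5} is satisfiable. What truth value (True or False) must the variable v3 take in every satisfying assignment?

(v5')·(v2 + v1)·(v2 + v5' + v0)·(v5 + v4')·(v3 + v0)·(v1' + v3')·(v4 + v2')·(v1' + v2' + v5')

Suppose v3 = 1.
From the singleton clause (v5'), v5 = 0.
From the singleton clause (v4'), v4 = 0.
From the singleton clause (v1'), v1 = 0.
From the singleton clause (v2), v2 = 1.
But (v2') is also a unit clause — contradiction.
So every satisfying assignment has v3 = False.

False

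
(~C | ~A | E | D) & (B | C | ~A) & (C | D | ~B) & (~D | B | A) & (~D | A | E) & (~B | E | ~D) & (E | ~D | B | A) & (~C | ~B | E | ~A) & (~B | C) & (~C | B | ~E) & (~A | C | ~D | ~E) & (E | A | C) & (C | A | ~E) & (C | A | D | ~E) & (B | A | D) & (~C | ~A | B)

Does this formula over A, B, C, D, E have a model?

Branch on B: set B = 1.
(C) alone gives C = 1.
Branch on E: set E = 1.
Every clause is now satisfied; A, D are unconstrained.
A satisfying assignment: A=1,  B=1,  C=1,  D=1,  E=1.

Satisfiable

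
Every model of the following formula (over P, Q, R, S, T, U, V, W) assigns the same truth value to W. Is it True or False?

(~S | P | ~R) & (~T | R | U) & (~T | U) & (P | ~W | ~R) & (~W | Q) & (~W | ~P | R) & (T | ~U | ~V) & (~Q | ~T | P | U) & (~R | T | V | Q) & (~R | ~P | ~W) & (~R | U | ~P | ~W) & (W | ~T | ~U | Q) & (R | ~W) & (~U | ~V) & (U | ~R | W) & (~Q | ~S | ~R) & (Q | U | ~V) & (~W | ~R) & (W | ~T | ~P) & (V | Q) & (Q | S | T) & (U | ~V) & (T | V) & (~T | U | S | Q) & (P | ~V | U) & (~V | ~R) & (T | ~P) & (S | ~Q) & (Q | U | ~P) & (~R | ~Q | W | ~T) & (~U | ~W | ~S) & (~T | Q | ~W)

False

Suppose W = 1.
From the singleton clause (Q), Q = 1.
From the singleton clause (R), R = 1.
But (~R) is also a unit clause — contradiction.
So every satisfying assignment has W = False.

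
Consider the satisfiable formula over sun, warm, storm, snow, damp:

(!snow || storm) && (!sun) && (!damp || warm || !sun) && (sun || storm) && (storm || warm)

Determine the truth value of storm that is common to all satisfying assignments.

Suppose storm = false.
From the singleton clause (!snow), snow = false.
From the singleton clause (!sun), sun = false.
Now (sun) is unsatisfied and unit — conflict.
So every satisfying assignment has storm = True.

True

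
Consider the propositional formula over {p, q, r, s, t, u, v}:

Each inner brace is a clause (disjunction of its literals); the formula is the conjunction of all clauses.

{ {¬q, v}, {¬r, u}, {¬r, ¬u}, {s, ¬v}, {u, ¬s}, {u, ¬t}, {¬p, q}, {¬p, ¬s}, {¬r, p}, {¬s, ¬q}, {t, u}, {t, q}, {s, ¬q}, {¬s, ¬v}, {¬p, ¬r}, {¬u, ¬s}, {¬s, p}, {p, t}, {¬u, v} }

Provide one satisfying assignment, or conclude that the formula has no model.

Suppose q = False.
From the singleton clause (¬p), p = False.
From the singleton clause (¬r), r = False.
From the singleton clause (t), t = True.
From the singleton clause (u), u = True.
From the singleton clause (¬s), s = False.
From the singleton clause (¬v), v = False.
But (v) is also a unit clause — contradiction.
Undo q and try q = True.
From the singleton clause (v), v = True.
From the singleton clause (s), s = True.
But (¬s) is also a unit clause — contradiction.
Either choice for q ends in contradiction.

UNSATISFIABLE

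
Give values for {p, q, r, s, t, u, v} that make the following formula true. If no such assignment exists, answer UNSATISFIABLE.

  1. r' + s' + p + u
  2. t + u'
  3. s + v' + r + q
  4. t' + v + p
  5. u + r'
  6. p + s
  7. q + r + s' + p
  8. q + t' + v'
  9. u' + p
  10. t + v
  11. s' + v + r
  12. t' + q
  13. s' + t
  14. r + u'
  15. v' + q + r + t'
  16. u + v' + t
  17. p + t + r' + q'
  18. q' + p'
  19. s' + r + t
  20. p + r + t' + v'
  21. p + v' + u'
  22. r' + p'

Branch on t: set t = 1.
The clause (q) is unit, so q = 1.
The clause (p') is unit, so p = 0.
The clause (v) is unit, so v = 1.
The clause (s) is unit, so s = 1.
The clause (u') is unit, so u = 0.
The clause (r') is unit, so r = 0.
Now (r) is unsatisfied and unit — conflict.
So t must be the other value — set t = 0.
The clause (u') is unit, so u = 0.
The clause (r') is unit, so r = 0.
The clause (v) is unit, so v = 1.
Now (v') is unsatisfied and unit — conflict.
Neither t = 1 nor t = 0 works.

UNSATISFIABLE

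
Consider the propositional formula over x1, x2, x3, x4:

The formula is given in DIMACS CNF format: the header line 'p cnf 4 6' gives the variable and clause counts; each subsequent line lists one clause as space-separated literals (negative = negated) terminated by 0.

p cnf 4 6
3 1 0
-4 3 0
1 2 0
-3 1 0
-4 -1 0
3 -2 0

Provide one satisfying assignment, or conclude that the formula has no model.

x1=True,  x2=False,  x3=True,  x4=False

Suppose x3 = True.
From the singleton clause (x1), x1 = True.
From the singleton clause (¬x4), x4 = False.
Every clause is now satisfied; x2 is unconstrained.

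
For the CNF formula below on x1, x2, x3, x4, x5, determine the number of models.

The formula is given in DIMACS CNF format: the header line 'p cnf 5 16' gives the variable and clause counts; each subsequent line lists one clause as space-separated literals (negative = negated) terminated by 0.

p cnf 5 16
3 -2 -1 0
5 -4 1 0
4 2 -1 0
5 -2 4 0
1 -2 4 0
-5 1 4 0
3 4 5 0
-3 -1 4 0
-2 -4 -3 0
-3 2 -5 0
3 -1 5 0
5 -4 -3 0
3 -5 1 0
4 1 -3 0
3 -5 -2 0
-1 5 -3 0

There are 2^5 = 32 truth assignments over (x1, x2, x3, x4, x5).
Split on x2. With x2 = True, the clauses containing x2 are satisfied and ¬x2 drops from the rest; 0 of the 2^4 = 16 assignments to the other variables satisfy what remains.
With x2 = False, by the same count on the reduced clause set, 1 assignment works.
Total: 0 + 1 = 1.

1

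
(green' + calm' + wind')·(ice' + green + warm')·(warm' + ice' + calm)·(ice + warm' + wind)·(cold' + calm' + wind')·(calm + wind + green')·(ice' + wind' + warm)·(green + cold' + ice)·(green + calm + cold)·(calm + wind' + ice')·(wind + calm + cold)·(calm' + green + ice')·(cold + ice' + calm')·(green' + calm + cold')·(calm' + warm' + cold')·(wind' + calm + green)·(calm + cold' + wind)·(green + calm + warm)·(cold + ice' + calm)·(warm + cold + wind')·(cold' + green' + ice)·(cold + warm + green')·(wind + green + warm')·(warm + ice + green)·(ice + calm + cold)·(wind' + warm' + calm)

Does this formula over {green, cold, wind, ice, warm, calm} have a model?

Yes, satisfiable

Suppose green = 0.
Suppose ice = 0.
The clause (cold') is unit, so cold = 0.
The clause (calm) is unit, so calm = 1.
The clause (warm) is unit, so warm = 1.
The clause (wind) is unit, so wind = 1.
This assignment satisfies each clause.
A satisfying assignment: green=0, cold=0, wind=1, ice=0, warm=1, calm=1.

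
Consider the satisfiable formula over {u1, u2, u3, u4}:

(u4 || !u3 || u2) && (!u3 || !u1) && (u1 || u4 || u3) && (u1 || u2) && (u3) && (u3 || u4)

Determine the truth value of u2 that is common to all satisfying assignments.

Suppose u2 = false.
The clause (u1) is unit, so u1 = true.
The clause (!u3) is unit, so u3 = false.
But (u3) is also a unit clause — contradiction.
So every satisfying assignment has u2 = True.

True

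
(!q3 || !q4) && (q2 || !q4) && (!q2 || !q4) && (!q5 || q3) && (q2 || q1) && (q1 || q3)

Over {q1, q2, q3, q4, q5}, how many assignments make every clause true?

8

There are 2^5 = 32 truth assignments over (q1, q2, q3, q4, q5).
Split on q1. With q1 = true, the clauses containing q1 are satisfied and !q1 drops from the rest; 6 of the 2^4 = 16 assignments to the other variables satisfy what remains.
With q1 = false, by the same count on the reduced clause set, 2 assignments work.
Total: 6 + 2 = 8.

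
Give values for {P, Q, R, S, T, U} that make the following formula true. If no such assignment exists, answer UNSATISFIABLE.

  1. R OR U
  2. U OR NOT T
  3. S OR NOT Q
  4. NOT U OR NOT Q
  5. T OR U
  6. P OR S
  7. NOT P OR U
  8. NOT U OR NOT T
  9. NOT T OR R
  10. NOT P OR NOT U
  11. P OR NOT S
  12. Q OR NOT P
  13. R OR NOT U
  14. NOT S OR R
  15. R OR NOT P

UNSATISFIABLE

Branch on R: set R = true.
Branch on U: set U = true.
The clause (NOT Q) is unit, so Q = false.
The clause (NOT T) is unit, so T = false.
The clause (NOT P) is unit, so P = false.
The clause (S) is unit, so S = true.
But (NOT S) is also a unit clause — contradiction.
So U must be the other value — set U = false.
The clause (NOT T) is unit, so T = false.
But (T) is also a unit clause — contradiction.
Neither U = true nor U = false works.
So R must be the other value — set R = false.
The clause (U) is unit, so U = true.
But (NOT U) is also a unit clause — contradiction.
Neither R = true nor R = false works.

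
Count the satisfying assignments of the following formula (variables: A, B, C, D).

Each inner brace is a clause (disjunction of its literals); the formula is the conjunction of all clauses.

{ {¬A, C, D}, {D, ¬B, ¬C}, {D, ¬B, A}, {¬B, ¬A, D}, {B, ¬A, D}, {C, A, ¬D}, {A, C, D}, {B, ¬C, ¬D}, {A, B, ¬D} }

5

There are 2^4 = 16 truth assignments over (A, B, C, D).
Check each against the 9 clauses (columns in the order A, B, C, D):
  F F F F  ✗ fails (A ∨ C ∨ D)
  F F F T  ✗ fails (C ∨ A ∨ ¬D)
  F F T F  ✓ satisfies all
  F F T T  ✗ fails (B ∨ ¬C ∨ ¬D)
  F T F F  ✗ fails (D ∨ ¬B ∨ A)
  F T F T  ✗ fails (C ∨ A ∨ ¬D)
  F T T F  ✗ fails (D ∨ ¬B ∨ ¬C)
  F T T T  ✓ satisfies all
  T F F F  ✗ fails (¬A ∨ C ∨ D)
  T F F T  ✓ satisfies all
  T F T F  ✗ fails (B ∨ ¬A ∨ D)
  T F T T  ✗ fails (B ∨ ¬C ∨ ¬D)
  T T F F  ✗ fails (¬A ∨ C ∨ D)
  T T F T  ✓ satisfies all
  T T T F  ✗ fails (D ∨ ¬B ∨ ¬C)
  T T T T  ✓ satisfies all
5 of the 16 rows are models.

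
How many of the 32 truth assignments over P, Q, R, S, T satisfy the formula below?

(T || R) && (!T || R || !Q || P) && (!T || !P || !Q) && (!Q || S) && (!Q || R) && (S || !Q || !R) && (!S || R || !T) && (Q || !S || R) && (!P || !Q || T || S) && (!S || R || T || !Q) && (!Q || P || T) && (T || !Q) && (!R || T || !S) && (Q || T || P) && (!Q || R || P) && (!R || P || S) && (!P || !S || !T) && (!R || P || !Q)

5

There are 2^5 = 32 truth assignments over (P, Q, R, S, T).
Split on R. With R = true, the clauses containing R are satisfied and !R drops from the rest; 3 of the 2^4 = 16 assignments to the other variables satisfy what remains.
With R = false, by the same count on the reduced clause set, 2 assignments work.
Total: 3 + 2 = 5.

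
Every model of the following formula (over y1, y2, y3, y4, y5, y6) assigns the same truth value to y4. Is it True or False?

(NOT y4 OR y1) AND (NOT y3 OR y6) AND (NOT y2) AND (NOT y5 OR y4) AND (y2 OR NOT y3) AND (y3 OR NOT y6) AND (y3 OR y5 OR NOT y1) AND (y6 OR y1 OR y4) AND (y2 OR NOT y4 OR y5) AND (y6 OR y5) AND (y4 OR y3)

True

Suppose y4 = false.
Unit clause (NOT y2) forces y2 = false.
Unit clause (NOT y5) forces y5 = false.
Unit clause (NOT y3) forces y3 = false.
But (y3) is also a unit clause — contradiction.
So every satisfying assignment has y4 = True.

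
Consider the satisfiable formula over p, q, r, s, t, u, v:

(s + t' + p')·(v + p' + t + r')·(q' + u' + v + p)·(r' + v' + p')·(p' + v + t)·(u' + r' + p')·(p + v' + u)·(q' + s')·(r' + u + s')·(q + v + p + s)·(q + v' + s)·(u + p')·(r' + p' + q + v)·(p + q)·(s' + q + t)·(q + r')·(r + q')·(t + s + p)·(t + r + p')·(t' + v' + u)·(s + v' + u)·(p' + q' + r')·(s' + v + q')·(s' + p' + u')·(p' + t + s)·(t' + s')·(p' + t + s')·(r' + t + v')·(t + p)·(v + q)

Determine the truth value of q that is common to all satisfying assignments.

Suppose q = 0.
(p) alone gives p = 1.
(u) alone gives u = 1.
(r') alone gives r = 0.
(t) alone gives t = 1.
(s) alone gives s = 1.
But (s') is also a unit clause — contradiction.
So every satisfying assignment has q = True.

True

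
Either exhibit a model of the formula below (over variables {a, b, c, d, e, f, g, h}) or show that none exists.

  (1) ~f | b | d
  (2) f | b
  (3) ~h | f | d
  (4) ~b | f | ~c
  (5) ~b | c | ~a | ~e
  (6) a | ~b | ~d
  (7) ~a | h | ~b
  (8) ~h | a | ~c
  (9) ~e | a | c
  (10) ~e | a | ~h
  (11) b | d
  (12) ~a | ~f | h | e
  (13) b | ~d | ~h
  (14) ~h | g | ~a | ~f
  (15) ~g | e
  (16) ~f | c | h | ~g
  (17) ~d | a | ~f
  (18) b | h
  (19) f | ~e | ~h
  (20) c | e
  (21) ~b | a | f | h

a: 1,  b: 1,  c: 1,  d: 0,  e: 1,  f: 1,  g: 1,  h: 1

Case f = 1:
Case b = 1:
Case a = 1:
From the singleton clause (h), h = 1.
From the singleton clause (g), g = 1.
From the singleton clause (e), e = 1.
From the singleton clause (c), c = 1.
No clause remains; d is free.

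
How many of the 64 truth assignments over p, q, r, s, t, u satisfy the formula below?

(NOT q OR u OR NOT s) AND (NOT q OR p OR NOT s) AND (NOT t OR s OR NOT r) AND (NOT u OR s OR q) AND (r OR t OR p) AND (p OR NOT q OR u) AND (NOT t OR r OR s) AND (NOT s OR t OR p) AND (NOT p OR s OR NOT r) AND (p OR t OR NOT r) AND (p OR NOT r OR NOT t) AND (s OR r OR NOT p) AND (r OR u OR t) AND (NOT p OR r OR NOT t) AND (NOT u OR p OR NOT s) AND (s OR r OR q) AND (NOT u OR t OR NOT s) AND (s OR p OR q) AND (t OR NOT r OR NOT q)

5

There are 2^6 = 64 truth assignments over (p, q, r, s, t, u).
Split on r. With r = true, the clauses containing r are satisfied and NOT r drops from the rest; 4 of the 2^5 = 32 assignments to the other variables satisfy what remains.
With r = false, by the same count on the reduced clause set, 1 assignment works.
Total: 4 + 1 = 5.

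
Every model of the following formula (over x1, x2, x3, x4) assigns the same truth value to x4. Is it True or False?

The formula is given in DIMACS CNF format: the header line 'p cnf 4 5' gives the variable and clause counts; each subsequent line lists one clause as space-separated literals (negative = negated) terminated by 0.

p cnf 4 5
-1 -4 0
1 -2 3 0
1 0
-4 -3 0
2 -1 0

False

Suppose x4 = True.
The clause (¬x1) is unit, so x1 = False.
But (x1) is also a unit clause — contradiction.
So every satisfying assignment has x4 = False.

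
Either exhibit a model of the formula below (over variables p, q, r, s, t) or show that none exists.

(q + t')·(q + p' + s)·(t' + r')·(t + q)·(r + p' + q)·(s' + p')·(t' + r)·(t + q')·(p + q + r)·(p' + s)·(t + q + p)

Try q = 1.
Unit clause (t) forces t = 1.
Unit clause (r') forces r = 0.
Now (r) is unsatisfied and unit — conflict.
So q must be the other value — set q = 0.
Unit clause (t') forces t = 0.
Now (t) is unsatisfied and unit — conflict.
Either choice for q ends in contradiction.

UNSATISFIABLE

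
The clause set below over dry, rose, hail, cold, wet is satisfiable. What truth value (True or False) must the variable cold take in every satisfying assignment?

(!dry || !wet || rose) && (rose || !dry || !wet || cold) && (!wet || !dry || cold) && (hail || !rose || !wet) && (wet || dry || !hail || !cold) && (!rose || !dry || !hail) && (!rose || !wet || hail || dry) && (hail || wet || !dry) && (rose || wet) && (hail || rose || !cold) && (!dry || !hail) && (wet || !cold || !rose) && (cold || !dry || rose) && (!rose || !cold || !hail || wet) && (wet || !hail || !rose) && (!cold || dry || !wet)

Suppose cold = true.
Suppose rose = true.
(wet) alone gives wet = true.
(hail) alone gives hail = true.
(!dry) alone gives dry = false.
Now (dry) is unsatisfied and unit — conflict.
Undo rose and try rose = false.
(wet) alone gives wet = true.
(!dry) alone gives dry = false.
Now (dry) is unsatisfied and unit — conflict.
Neither rose = true nor rose = false works.
So every satisfying assignment has cold = False.

False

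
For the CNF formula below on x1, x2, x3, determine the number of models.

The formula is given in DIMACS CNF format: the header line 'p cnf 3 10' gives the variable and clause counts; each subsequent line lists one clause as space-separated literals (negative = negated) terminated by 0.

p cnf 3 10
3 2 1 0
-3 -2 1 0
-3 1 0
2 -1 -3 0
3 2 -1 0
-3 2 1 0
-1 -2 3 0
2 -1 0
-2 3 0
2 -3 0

There are 2^3 = 8 truth assignments over (x1, x2, x3).
Check each against the 10 clauses (columns in the order x1, x2, x3):
  F F F  ✗ fails (x3 ∨ x2 ∨ x1)
  F F T  ✗ fails (¬x3 ∨ x1)
  F T F  ✗ fails (¬x2 ∨ x3)
  F T T  ✗ fails (¬x3 ∨ ¬x2 ∨ x1)
  T F F  ✗ fails (x3 ∨ x2 ∨ ¬x1)
  T F T  ✗ fails (x2 ∨ ¬x1 ∨ ¬x3)
  T T F  ✗ fails (¬x1 ∨ ¬x2 ∨ x3)
  T T T  ✓ satisfies all
1 of the 8 rows is a model.

1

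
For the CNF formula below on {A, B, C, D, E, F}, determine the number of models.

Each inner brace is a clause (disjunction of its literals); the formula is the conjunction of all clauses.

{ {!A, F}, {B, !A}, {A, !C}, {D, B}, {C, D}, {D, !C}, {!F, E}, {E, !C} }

8

There are 2^6 = 64 truth assignments over (A, B, C, D, E, F).
Split on A. With A = true, the clauses containing A are satisfied and !A drops from the rest; 2 of the 2^5 = 32 assignments to the other variables satisfy what remains.
With A = false, by the same count on the reduced clause set, 6 assignments work.
(One model: A=F, B=F, C=F, D=T, E=F, F=F.)
Total: 2 + 6 = 8.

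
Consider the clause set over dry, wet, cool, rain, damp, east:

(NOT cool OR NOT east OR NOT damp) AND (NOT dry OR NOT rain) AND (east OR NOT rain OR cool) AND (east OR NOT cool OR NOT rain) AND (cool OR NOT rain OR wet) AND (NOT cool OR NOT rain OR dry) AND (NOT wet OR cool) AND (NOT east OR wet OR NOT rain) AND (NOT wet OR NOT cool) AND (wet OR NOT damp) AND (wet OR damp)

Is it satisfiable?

Branch on dry: set dry = false.
Branch on cool: set cool = false.
The clause (NOT wet) is unit, so wet = false.
The clause (NOT rain) is unit, so rain = false.
The clause (NOT damp) is unit, so damp = false.
But (damp) is also a unit clause — contradiction.
Backtrack on cool: now try cool = true.
The clause (NOT rain) is unit, so rain = false.
The clause (NOT wet) is unit, so wet = false.
The clause (NOT damp) is unit, so damp = false.
But (damp) is also a unit clause — contradiction.
Both values of cool lead to a conflict.
Backtrack on dry: now try dry = true.
The clause (NOT rain) is unit, so rain = false.
Branch on wet: set wet = false.
The clause (NOT damp) is unit, so damp = false.
But (damp) is also a unit clause — contradiction.
Backtrack on wet: now try wet = true.
The clause (cool) is unit, so cool = true.
But (NOT cool) is also a unit clause — contradiction.
Both values of wet lead to a conflict.
Both values of dry lead to a conflict.
No assignment satisfies every clause.

No, unsatisfiable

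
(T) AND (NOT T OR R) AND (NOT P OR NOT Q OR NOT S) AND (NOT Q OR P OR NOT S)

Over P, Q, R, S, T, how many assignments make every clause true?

There are 2^5 = 32 truth assignments over (P, Q, R, S, T).
Split on R. With R = true, the clauses containing R are satisfied and NOT R drops from the rest; 6 of the 2^4 = 16 assignments to the other variables satisfy what remains.
With R = false, by the same count on the reduced clause set, 0 assignments work.
(One model: P=F, Q=F, R=T, S=F, T=T.)
Total: 6 + 0 = 6.

6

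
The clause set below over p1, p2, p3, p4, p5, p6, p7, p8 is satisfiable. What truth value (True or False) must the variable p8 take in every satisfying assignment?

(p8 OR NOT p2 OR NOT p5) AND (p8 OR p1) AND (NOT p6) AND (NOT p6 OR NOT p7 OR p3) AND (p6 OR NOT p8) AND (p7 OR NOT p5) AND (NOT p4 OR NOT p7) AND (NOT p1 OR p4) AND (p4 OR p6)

False

Suppose p8 = true.
From the singleton clause (NOT p6), p6 = false.
But (p6) is also a unit clause — contradiction.
So every satisfying assignment has p8 = False.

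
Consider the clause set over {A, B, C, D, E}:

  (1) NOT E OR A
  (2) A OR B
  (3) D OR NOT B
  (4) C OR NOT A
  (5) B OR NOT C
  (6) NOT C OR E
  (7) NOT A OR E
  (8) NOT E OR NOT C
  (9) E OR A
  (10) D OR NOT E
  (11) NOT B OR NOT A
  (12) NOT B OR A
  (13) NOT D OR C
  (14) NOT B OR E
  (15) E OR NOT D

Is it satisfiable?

No, unsatisfiable

Try E = false.
From the singleton clause (NOT C), C = false.
From the singleton clause (NOT A), A = false.
That conflicts with the unit clause (A).
So E must be the other value — set E = true.
From the singleton clause (A), A = true.
From the singleton clause (C), C = true.
That conflicts with the unit clause (NOT C).
Either choice for E ends in contradiction.
No assignment satisfies every clause.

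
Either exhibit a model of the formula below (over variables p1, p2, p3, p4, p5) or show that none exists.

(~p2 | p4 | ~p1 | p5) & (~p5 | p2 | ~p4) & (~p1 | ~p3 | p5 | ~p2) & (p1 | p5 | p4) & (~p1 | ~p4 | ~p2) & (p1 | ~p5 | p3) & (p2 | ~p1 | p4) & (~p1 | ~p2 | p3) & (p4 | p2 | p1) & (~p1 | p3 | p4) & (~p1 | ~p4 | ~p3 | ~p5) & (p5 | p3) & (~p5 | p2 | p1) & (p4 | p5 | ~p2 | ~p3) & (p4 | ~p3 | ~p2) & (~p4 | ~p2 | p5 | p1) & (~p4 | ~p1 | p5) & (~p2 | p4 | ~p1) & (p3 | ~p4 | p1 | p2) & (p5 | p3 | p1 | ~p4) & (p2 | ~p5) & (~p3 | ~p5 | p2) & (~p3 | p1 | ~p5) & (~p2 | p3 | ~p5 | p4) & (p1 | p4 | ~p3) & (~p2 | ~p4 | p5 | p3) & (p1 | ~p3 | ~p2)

Suppose p5 = 0.
From the singleton clause (p3), p3 = 1.
Suppose p1 = 0.
From the singleton clause (p4), p4 = 1.
From the singleton clause (~p2), p2 = 0.
This assignment satisfies each clause.

p1: 0; p2: 0; p3: 1; p4: 1; p5: 0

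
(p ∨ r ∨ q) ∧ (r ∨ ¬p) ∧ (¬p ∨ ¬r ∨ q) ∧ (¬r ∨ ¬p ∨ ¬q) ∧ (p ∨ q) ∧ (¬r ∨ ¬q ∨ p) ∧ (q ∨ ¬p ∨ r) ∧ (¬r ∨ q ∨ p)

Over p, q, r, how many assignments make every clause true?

There are 2^3 = 8 truth assignments over (p, q, r).
Check each against the 8 clauses (columns in the order p, q, r):
  F F F  ✗ fails (p ∨ r ∨ q)
  F F T  ✗ fails (p ∨ q)
  F T F  ✓ satisfies all
  F T T  ✗ fails (¬r ∨ ¬q ∨ p)
  T F F  ✗ fails (r ∨ ¬p)
  T F T  ✗ fails (¬p ∨ ¬r ∨ q)
  T T F  ✗ fails (r ∨ ¬p)
  T T T  ✗ fails (¬r ∨ ¬p ∨ ¬q)
1 of the 8 rows is a model.

1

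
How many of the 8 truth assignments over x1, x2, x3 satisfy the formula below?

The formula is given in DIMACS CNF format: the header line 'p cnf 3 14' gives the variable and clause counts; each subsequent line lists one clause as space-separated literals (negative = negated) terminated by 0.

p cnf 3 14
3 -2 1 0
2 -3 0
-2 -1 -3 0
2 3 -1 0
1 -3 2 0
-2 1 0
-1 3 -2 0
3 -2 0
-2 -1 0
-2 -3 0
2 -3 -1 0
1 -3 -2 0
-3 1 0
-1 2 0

1

There are 2^3 = 8 truth assignments over (x1, x2, x3).
Check each against the 14 clauses (columns in the order x1, x2, x3):
  F F F  ✓ satisfies all
  F F T  ✗ fails (x2 ∨ ¬x3)
  F T F  ✗ fails (x3 ∨ ¬x2 ∨ x1)
  F T T  ✗ fails (¬x2 ∨ x1)
  T F F  ✗ fails (x2 ∨ x3 ∨ ¬x1)
  T F T  ✗ fails (x2 ∨ ¬x3)
  T T F  ✗ fails (¬x1 ∨ x3 ∨ ¬x2)
  T T T  ✗ fails (¬x2 ∨ ¬x1 ∨ ¬x3)
1 of the 8 rows is a model.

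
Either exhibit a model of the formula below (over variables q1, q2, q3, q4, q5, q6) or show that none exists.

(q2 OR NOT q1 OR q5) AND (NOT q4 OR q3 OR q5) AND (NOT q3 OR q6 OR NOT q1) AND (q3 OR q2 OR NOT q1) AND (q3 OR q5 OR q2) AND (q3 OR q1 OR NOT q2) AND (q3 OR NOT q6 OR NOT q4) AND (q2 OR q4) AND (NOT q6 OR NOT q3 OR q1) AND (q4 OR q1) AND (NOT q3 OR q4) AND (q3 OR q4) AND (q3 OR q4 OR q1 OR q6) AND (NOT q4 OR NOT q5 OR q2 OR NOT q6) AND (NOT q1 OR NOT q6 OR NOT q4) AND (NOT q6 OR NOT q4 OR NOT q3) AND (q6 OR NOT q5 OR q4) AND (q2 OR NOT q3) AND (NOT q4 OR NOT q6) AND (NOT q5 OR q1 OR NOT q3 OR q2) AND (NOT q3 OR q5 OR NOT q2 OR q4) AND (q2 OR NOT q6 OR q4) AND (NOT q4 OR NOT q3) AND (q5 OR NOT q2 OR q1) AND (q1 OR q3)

Try q2 = true.
Try q3 = false.
Unit clause (q1) forces q1 = true.
Unit clause (q4) forces q4 = true.
Unit clause (q5) forces q5 = true.
Unit clause (NOT q6) forces q6 = false.
This assignment satisfies each clause.

q1: true; q2: true; q3: false; q4: true; q5: true; q6: false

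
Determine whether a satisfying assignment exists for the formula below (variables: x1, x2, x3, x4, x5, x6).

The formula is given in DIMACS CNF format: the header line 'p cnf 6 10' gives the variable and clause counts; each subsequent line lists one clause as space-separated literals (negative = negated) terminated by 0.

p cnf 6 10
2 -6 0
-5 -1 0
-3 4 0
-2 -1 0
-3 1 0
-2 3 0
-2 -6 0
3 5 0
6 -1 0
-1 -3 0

Satisfiable

Suppose x2 = False.
The clause (¬x6) is unit, so x6 = False.
The clause (¬x1) is unit, so x1 = False.
The clause (¬x3) is unit, so x3 = False.
The clause (x5) is unit, so x5 = True.
All clauses hold; x4 can take either value.
A satisfying assignment: x1: False; x2: False; x3: False; x4: True; x5: True; x6: False.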